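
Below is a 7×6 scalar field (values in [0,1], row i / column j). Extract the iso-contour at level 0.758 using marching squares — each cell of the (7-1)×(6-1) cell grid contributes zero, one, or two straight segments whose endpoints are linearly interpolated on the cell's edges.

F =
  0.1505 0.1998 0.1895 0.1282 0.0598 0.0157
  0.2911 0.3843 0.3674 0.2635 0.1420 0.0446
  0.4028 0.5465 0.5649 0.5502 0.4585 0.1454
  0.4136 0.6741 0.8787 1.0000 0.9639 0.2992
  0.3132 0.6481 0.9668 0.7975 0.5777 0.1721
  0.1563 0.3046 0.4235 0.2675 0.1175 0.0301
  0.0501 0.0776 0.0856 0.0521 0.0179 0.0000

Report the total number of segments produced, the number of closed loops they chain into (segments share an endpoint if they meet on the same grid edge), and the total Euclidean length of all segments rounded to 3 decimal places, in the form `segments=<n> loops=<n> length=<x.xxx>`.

segments=10 loops=1 length=7.800

cell (2,1): code 0100 → (2.615,2.000)–(3.000,1.410)
cell (2,2): code 1100 → (2.462,3.000)–(2.615,2.000)
cell (2,3): code 1100 → (2.593,4.000)–(2.462,3.000)
cell (2,4): code 1000 → (3.000,4.310)–(2.593,4.000)
cell (3,1): code 0110 → (3.000,1.410)–(4.000,1.345)
cell (3,3): code 1011 → (4.000,3.180)–(3.533,4.000)
cell (3,4): code 0001 → (3.533,4.000)–(3.000,4.310)
cell (4,1): code 0010 → (4.000,1.345)–(4.384,2.000)
cell (4,2): code 0011 → (4.384,2.000)–(4.075,3.000)
cell (4,3): code 0001 → (4.075,3.000)–(4.000,3.180)
total: 10 segments, chained into 1 closed loop(s), length Σ = 7.799791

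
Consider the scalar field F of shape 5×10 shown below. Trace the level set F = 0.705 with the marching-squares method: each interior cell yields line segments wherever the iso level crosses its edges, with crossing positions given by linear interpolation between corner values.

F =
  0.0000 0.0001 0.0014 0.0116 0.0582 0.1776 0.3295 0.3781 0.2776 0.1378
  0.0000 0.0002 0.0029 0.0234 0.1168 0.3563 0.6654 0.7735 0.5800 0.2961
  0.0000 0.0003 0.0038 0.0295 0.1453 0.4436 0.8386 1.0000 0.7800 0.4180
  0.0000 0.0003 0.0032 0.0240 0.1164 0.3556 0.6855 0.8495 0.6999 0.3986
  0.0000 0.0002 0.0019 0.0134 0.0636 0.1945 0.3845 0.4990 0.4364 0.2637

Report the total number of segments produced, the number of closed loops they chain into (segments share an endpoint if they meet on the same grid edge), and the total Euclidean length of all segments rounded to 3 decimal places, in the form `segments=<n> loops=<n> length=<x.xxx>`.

cell (0,6): code 0100 → (0.827,7.000)–(1.000,6.366)
cell (0,7): code 1000 → (1.000,7.354)–(0.827,7.000)
cell (1,5): code 0100 → (1.229,6.000)–(2.000,5.662)
cell (1,6): code 1110 → (1.000,6.366)–(1.229,6.000)
cell (1,7): code 1101 → (1.625,8.000)–(1.000,7.354)
cell (1,8): code 1000 → (2.000,8.207)–(1.625,8.000)
cell (2,5): code 0010 → (2.000,5.662)–(2.873,6.000)
cell (2,6): code 0111 → (2.873,6.000)–(3.000,6.119)
cell (2,7): code 1011 → (3.000,7.966)–(2.936,8.000)
cell (2,8): code 0001 → (2.936,8.000)–(2.000,8.207)
cell (3,6): code 0010 → (3.000,6.119)–(3.412,7.000)
cell (3,7): code 0001 → (3.412,7.000)–(3.000,7.966)
total: 12 segments, chained into 1 closed loop(s), length Σ = 7.816729

segments=12 loops=1 length=7.817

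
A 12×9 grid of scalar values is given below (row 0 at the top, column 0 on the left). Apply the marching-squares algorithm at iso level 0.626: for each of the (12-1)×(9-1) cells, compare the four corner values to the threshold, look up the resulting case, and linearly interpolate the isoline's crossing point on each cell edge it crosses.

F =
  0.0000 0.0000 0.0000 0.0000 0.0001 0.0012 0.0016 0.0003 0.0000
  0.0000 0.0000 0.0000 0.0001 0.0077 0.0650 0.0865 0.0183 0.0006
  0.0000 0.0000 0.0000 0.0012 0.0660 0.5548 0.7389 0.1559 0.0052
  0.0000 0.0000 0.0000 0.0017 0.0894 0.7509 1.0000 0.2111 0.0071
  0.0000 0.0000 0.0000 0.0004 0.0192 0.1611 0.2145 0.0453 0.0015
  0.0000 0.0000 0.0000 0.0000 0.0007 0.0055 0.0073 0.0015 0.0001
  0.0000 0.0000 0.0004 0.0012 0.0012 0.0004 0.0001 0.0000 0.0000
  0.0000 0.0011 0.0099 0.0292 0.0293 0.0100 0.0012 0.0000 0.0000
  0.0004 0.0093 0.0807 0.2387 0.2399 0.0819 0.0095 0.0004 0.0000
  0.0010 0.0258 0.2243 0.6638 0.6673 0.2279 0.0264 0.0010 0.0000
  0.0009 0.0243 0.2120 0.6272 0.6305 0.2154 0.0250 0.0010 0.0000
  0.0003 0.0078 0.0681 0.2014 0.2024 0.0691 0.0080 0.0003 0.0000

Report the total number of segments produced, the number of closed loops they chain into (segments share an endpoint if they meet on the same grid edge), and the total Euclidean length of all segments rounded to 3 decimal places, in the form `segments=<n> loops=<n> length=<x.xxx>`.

cell (1,5): code 0100 → (1.827,6.000)–(2.000,5.387)
cell (1,6): code 1000 → (2.000,6.194)–(1.827,6.000)
cell (2,4): code 0100 → (2.363,5.000)–(3.000,4.811)
cell (2,5): code 1110 → (2.000,5.387)–(2.363,5.000)
cell (2,6): code 1001 → (3.000,6.474)–(2.000,6.194)
cell (3,4): code 0010 → (3.000,4.811)–(3.212,5.000)
cell (3,5): code 0011 → (3.212,5.000)–(3.476,6.000)
cell (3,6): code 0001 → (3.476,6.000)–(3.000,6.474)
cell (8,2): code 0100 → (8.911,3.000)–(9.000,2.914)
cell (8,3): code 1100 → (8.903,4.000)–(8.911,3.000)
cell (8,4): code 1000 → (9.000,4.094)–(8.903,4.000)
cell (9,2): code 0110 → (9.000,2.914)–(10.000,2.997)
cell (9,4): code 1001 → (10.000,4.011)–(9.000,4.094)
cell (10,2): code 0010 → (10.000,2.997)–(10.003,3.000)
cell (10,3): code 0011 → (10.003,3.000)–(10.011,4.000)
cell (10,4): code 0001 → (10.011,4.000)–(10.000,4.011)
total: 16 segments, chained into 2 closed loop(s), length Σ = 9.404856

segments=16 loops=2 length=9.405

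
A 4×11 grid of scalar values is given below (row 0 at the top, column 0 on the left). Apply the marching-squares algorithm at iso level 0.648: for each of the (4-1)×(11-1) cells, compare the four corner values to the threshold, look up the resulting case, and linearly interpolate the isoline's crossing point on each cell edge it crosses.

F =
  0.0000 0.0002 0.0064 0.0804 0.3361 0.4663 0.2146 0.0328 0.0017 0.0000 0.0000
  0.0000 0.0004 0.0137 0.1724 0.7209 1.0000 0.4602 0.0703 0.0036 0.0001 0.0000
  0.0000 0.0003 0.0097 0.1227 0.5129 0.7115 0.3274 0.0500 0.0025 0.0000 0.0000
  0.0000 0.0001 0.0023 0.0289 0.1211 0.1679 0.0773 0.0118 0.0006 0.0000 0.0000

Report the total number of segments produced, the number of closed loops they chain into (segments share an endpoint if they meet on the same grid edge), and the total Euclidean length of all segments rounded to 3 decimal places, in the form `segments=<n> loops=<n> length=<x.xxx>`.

cell (0,3): code 0100 → (0.811,4.000)–(1.000,3.867)
cell (0,4): code 1100 → (0.340,5.000)–(0.811,4.000)
cell (0,5): code 1000 → (1.000,5.652)–(0.340,5.000)
cell (1,3): code 0010 → (1.000,3.867)–(1.350,4.000)
cell (1,4): code 0111 → (1.350,4.000)–(2.000,4.680)
cell (1,5): code 1001 → (2.000,5.165)–(1.000,5.652)
cell (2,4): code 0010 → (2.000,4.680)–(2.117,5.000)
cell (2,5): code 0001 → (2.117,5.000)–(2.000,5.165)
total: 8 segments, chained into 1 closed loop(s), length Σ = 5.234290

segments=8 loops=1 length=5.234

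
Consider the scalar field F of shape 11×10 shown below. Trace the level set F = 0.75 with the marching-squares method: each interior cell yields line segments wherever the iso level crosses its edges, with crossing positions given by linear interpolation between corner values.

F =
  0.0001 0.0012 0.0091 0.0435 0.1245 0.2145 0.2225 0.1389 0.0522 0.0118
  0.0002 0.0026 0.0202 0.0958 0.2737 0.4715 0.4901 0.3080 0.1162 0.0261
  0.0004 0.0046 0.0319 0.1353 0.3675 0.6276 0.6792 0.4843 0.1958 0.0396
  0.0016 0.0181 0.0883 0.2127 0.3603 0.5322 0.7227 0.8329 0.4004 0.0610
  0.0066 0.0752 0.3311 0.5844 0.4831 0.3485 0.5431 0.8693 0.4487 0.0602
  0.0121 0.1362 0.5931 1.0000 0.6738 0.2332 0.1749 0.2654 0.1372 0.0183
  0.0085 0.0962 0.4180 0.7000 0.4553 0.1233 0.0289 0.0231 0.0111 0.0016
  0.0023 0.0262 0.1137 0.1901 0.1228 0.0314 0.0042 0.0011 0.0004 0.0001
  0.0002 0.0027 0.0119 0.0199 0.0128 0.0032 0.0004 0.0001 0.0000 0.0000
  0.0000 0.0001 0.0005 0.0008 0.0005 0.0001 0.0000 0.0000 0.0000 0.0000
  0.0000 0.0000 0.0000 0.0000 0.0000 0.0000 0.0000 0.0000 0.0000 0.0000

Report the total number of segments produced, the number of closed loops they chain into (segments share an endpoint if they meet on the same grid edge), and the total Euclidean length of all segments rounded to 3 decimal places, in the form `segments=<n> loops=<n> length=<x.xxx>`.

segments=10 loops=2 length=7.934

cell (2,6): code 0100 → (2.762,7.000)–(3.000,6.248)
cell (2,7): code 1000 → (3.000,7.192)–(2.762,7.000)
cell (3,6): code 0110 → (3.000,6.248)–(4.000,6.634)
cell (3,7): code 1001 → (4.000,7.284)–(3.000,7.192)
cell (4,2): code 0100 → (4.398,3.000)–(5.000,2.386)
cell (4,3): code 1000 → (5.000,3.766)–(4.398,3.000)
cell (4,6): code 0010 → (4.000,6.634)–(4.198,7.000)
cell (4,7): code 0001 → (4.198,7.000)–(4.000,7.284)
cell (5,2): code 0010 → (5.000,2.386)–(5.833,3.000)
cell (5,3): code 0001 → (5.833,3.000)–(5.000,3.766)
total: 10 segments, chained into 2 closed loop(s), length Σ = 7.933698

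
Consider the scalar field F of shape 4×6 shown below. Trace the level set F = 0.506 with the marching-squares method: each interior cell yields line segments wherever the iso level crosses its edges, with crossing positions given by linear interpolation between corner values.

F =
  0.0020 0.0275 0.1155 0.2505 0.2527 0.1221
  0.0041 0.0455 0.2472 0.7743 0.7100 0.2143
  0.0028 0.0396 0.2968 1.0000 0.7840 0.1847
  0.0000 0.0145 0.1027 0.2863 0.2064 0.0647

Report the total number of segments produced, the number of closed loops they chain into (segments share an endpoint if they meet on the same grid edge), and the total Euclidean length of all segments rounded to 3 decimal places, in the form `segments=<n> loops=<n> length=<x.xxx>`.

segments=8 loops=1 length=7.028

cell (0,2): code 0100 → (0.488,3.000)–(1.000,2.491)
cell (0,3): code 1100 → (0.554,4.000)–(0.488,3.000)
cell (0,4): code 1000 → (1.000,4.412)–(0.554,4.000)
cell (1,2): code 0110 → (1.000,2.491)–(2.000,2.297)
cell (1,4): code 1001 → (2.000,4.464)–(1.000,4.412)
cell (2,2): code 0010 → (2.000,2.297)–(2.692,3.000)
cell (2,3): code 0011 → (2.692,3.000)–(2.481,4.000)
cell (2,4): code 0001 → (2.481,4.000)–(2.000,4.464)
total: 8 segments, chained into 1 closed loop(s), length Σ = 7.027807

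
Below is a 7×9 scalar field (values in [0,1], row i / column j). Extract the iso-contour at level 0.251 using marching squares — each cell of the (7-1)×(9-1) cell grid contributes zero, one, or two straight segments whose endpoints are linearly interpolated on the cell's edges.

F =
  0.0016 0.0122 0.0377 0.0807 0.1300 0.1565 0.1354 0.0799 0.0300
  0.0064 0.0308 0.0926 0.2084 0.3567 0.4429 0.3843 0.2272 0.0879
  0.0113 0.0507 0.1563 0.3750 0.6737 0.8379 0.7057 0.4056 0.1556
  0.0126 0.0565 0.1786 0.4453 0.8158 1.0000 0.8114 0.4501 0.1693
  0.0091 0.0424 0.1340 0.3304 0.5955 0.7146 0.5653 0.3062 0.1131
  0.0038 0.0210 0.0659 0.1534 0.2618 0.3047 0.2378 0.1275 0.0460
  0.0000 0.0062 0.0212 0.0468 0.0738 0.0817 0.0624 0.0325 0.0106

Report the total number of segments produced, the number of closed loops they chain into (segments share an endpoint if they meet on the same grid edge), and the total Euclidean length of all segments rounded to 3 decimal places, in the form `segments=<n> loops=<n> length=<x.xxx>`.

cell (0,3): code 0100 → (0.534,4.000)–(1.000,3.287)
cell (0,4): code 1100 → (0.330,5.000)–(0.534,4.000)
cell (0,5): code 1100 → (0.464,6.000)–(0.330,5.000)
cell (0,6): code 1000 → (1.000,6.849)–(0.464,6.000)
cell (1,2): code 0100 → (1.256,3.000)–(2.000,2.433)
cell (1,3): code 1110 → (1.000,3.287)–(1.256,3.000)
cell (1,6): code 1101 → (1.133,7.000)–(1.000,6.849)
cell (1,7): code 1000 → (2.000,7.618)–(1.133,7.000)
cell (2,2): code 0110 → (2.000,2.433)–(3.000,2.271)
cell (2,7): code 1001 → (3.000,7.709)–(2.000,7.618)
cell (3,2): code 0110 → (3.000,2.271)–(4.000,2.596)
cell (3,7): code 1001 → (4.000,7.286)–(3.000,7.709)
cell (4,2): code 0010 → (4.000,2.596)–(4.449,3.000)
cell (4,3): code 0111 → (4.449,3.000)–(5.000,3.900)
cell (4,5): code 1011 → (5.000,5.803)–(4.960,6.000)
cell (4,6): code 0011 → (4.960,6.000)–(4.309,7.000)
cell (4,7): code 0001 → (4.309,7.000)–(4.000,7.286)
cell (5,3): code 0010 → (5.000,3.900)–(5.057,4.000)
cell (5,4): code 0011 → (5.057,4.000)–(5.241,5.000)
cell (5,5): code 0001 → (5.241,5.000)–(5.000,5.803)
total: 20 segments, chained into 1 closed loop(s), length Σ = 16.070304

segments=20 loops=1 length=16.070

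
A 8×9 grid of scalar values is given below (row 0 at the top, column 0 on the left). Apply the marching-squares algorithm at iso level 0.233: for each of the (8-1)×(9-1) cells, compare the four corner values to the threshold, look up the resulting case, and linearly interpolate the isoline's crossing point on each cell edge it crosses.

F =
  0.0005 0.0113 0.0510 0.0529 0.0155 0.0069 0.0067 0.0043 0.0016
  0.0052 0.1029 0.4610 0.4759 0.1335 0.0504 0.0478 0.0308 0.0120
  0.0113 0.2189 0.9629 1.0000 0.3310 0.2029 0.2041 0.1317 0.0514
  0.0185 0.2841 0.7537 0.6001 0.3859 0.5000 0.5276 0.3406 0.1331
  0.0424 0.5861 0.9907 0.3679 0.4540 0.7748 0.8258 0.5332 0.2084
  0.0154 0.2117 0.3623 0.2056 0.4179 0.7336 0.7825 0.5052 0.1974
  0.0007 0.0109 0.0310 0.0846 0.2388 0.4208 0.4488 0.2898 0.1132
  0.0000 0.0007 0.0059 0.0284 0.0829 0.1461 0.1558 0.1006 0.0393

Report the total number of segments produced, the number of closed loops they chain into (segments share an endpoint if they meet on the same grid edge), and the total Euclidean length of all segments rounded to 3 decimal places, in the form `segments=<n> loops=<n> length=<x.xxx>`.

segments=28 loops=1 length=22.409

cell (0,1): code 0100 → (0.444,2.000)–(1.000,1.363)
cell (0,2): code 1100 → (0.426,3.000)–(0.444,2.000)
cell (0,3): code 1000 → (1.000,3.709)–(0.426,3.000)
cell (1,1): code 0110 → (1.000,1.363)–(2.000,1.019)
cell (1,3): code 1101 → (1.504,4.000)–(1.000,3.709)
cell (1,4): code 1000 → (2.000,4.765)–(1.504,4.000)
cell (2,0): code 0100 → (2.216,1.000)–(3.000,0.808)
cell (2,1): code 1110 → (2.000,1.019)–(2.216,1.000)
cell (2,4): code 1101 → (2.101,5.000)–(2.000,4.765)
cell (2,5): code 1100 → (2.089,6.000)–(2.101,5.000)
cell (2,6): code 1100 → (2.485,7.000)–(2.089,6.000)
cell (2,7): code 1000 → (3.000,7.519)–(2.485,7.000)
cell (3,0): code 0110 → (3.000,0.808)–(4.000,0.351)
cell (3,7): code 1001 → (4.000,7.924)–(3.000,7.519)
cell (4,0): code 0010 → (4.000,0.351)–(4.943,1.000)
cell (4,1): code 0111 → (4.943,1.000)–(5.000,1.141)
cell (4,2): code 1011 → (5.000,2.825)–(4.831,3.000)
cell (4,3): code 0111 → (4.831,3.000)–(5.000,3.129)
cell (4,7): code 1001 → (5.000,7.884)–(4.000,7.924)
cell (5,1): code 0010 → (5.000,1.141)–(5.390,2.000)
cell (5,2): code 0001 → (5.390,2.000)–(5.000,2.825)
cell (5,3): code 0110 → (5.000,3.129)–(6.000,3.962)
cell (5,7): code 1001 → (6.000,7.322)–(5.000,7.884)
cell (6,3): code 0010 → (6.000,3.962)–(6.037,4.000)
cell (6,4): code 0011 → (6.037,4.000)–(6.684,5.000)
cell (6,5): code 0011 → (6.684,5.000)–(6.737,6.000)
cell (6,6): code 0011 → (6.737,6.000)–(6.300,7.000)
cell (6,7): code 0001 → (6.300,7.000)–(6.000,7.322)
total: 28 segments, chained into 1 closed loop(s), length Σ = 22.409305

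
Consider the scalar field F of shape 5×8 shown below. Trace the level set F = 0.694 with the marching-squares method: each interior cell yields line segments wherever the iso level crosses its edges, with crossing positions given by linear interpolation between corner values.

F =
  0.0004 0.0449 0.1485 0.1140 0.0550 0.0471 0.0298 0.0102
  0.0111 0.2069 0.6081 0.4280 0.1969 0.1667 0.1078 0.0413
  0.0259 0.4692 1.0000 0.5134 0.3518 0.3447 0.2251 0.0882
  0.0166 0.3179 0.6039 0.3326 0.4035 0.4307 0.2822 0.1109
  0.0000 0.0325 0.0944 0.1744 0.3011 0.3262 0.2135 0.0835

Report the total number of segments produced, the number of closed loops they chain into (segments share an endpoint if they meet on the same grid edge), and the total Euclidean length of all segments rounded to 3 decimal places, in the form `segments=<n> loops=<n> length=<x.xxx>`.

cell (1,1): code 0100 → (1.219,2.000)–(2.000,1.424)
cell (1,2): code 1000 → (2.000,2.629)–(1.219,2.000)
cell (2,1): code 0010 → (2.000,1.424)–(2.773,2.000)
cell (2,2): code 0001 → (2.773,2.000)–(2.000,2.629)
total: 4 segments, chained into 1 closed loop(s), length Σ = 3.933173

segments=4 loops=1 length=3.933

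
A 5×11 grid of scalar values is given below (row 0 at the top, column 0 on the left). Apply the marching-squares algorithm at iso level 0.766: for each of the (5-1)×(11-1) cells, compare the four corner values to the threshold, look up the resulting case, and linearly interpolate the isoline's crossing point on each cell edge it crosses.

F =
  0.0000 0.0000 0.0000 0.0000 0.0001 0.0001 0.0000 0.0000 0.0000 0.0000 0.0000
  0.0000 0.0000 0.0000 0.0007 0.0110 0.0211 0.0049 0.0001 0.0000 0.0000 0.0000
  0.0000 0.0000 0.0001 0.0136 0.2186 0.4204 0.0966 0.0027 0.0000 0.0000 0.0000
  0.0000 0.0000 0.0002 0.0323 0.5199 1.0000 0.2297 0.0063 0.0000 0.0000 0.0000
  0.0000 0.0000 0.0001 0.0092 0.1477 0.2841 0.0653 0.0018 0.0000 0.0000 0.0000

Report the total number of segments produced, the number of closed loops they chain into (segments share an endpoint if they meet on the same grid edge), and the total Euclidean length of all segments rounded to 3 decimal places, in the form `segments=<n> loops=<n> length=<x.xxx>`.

cell (2,4): code 0100 → (2.596,5.000)–(3.000,4.513)
cell (2,5): code 1000 → (3.000,5.304)–(2.596,5.000)
cell (3,4): code 0010 → (3.000,4.513)–(3.327,5.000)
cell (3,5): code 0001 → (3.327,5.000)–(3.000,5.304)
total: 4 segments, chained into 1 closed loop(s), length Σ = 2.171221

segments=4 loops=1 length=2.171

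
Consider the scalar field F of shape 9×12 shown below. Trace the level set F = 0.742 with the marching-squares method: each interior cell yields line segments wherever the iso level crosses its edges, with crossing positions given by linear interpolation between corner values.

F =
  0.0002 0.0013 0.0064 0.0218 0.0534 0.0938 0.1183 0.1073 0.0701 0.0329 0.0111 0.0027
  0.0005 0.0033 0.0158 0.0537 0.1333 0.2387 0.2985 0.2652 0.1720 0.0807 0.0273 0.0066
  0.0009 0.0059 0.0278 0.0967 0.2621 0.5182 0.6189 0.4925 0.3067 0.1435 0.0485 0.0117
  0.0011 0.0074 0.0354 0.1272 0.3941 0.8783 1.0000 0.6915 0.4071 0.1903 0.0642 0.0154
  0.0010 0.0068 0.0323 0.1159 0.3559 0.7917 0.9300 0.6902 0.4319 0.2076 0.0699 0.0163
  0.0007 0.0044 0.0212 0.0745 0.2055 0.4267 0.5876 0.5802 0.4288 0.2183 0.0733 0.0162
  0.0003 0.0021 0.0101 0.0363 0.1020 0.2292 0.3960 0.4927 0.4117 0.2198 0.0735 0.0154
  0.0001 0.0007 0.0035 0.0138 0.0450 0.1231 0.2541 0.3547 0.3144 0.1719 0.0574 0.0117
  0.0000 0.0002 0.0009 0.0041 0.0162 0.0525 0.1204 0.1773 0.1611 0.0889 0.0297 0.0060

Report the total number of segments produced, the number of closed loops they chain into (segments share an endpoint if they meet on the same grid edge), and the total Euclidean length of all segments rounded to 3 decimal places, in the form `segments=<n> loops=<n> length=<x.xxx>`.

cell (2,4): code 0100 → (2.621,5.000)–(3.000,4.719)
cell (2,5): code 1100 → (2.323,6.000)–(2.621,5.000)
cell (2,6): code 1000 → (3.000,6.836)–(2.323,6.000)
cell (3,4): code 0110 → (3.000,4.719)–(4.000,4.886)
cell (3,6): code 1001 → (4.000,6.784)–(3.000,6.836)
cell (4,4): code 0010 → (4.000,4.886)–(4.136,5.000)
cell (4,5): code 0011 → (4.136,5.000)–(4.549,6.000)
cell (4,6): code 0001 → (4.549,6.000)–(4.000,6.784)
total: 8 segments, chained into 1 closed loop(s), length Σ = 6.823204

segments=8 loops=1 length=6.823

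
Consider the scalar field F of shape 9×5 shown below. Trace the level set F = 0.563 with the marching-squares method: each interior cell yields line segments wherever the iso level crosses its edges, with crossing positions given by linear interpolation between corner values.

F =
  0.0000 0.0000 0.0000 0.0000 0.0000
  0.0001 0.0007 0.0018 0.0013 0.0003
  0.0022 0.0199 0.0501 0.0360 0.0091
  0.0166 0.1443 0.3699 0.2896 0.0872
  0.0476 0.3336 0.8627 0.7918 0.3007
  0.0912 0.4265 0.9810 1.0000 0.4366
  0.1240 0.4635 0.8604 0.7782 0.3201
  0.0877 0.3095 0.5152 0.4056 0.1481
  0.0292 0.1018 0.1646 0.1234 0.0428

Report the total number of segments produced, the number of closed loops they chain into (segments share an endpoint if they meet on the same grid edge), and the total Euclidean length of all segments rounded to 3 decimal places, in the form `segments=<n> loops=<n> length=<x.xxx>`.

segments=10 loops=1 length=9.530

cell (3,1): code 0100 → (3.392,2.000)–(4.000,1.434)
cell (3,2): code 1100 → (3.544,3.000)–(3.392,2.000)
cell (3,3): code 1000 → (4.000,3.466)–(3.544,3.000)
cell (4,1): code 0110 → (4.000,1.434)–(5.000,1.246)
cell (4,3): code 1001 → (5.000,3.776)–(4.000,3.466)
cell (5,1): code 0110 → (5.000,1.246)–(6.000,1.251)
cell (5,3): code 1001 → (6.000,3.470)–(5.000,3.776)
cell (6,1): code 0010 → (6.000,1.251)–(6.862,2.000)
cell (6,2): code 0011 → (6.862,2.000)–(6.578,3.000)
cell (6,3): code 0001 → (6.578,3.000)–(6.000,3.470)
total: 10 segments, chained into 1 closed loop(s), length Σ = 9.530134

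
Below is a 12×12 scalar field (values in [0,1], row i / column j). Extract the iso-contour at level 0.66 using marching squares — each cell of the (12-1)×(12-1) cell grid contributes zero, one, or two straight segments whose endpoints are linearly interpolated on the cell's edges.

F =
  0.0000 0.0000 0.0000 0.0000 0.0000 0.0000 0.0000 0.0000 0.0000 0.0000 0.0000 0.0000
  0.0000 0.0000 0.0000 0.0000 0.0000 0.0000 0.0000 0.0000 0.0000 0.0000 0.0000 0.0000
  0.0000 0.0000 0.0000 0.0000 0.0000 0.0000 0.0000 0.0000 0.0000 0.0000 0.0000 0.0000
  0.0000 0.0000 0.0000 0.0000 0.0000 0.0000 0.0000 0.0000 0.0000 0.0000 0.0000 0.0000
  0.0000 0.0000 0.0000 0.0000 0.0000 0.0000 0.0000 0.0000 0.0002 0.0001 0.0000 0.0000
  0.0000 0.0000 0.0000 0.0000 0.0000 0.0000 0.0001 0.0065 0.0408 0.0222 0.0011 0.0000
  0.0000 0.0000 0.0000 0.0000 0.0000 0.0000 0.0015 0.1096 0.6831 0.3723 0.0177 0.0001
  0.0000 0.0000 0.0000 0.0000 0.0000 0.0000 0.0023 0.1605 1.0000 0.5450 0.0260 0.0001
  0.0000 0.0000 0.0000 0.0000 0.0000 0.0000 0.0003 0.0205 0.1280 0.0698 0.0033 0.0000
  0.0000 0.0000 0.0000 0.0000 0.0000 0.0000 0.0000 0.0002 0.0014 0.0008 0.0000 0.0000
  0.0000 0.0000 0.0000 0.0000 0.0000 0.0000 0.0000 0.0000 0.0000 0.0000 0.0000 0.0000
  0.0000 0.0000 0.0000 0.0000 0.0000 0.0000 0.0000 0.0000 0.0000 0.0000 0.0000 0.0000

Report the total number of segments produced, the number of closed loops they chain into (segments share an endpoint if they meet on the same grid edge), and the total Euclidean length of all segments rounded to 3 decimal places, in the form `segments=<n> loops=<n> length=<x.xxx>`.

segments=6 loops=1 length=3.811

cell (5,7): code 0100 → (5.964,8.000)–(6.000,7.960)
cell (5,8): code 1000 → (6.000,8.074)–(5.964,8.000)
cell (6,7): code 0110 → (6.000,7.960)–(7.000,7.595)
cell (6,8): code 1001 → (7.000,8.747)–(6.000,8.074)
cell (7,7): code 0010 → (7.000,7.595)–(7.390,8.000)
cell (7,8): code 0001 → (7.390,8.000)–(7.000,8.747)
total: 6 segments, chained into 1 closed loop(s), length Σ = 3.811388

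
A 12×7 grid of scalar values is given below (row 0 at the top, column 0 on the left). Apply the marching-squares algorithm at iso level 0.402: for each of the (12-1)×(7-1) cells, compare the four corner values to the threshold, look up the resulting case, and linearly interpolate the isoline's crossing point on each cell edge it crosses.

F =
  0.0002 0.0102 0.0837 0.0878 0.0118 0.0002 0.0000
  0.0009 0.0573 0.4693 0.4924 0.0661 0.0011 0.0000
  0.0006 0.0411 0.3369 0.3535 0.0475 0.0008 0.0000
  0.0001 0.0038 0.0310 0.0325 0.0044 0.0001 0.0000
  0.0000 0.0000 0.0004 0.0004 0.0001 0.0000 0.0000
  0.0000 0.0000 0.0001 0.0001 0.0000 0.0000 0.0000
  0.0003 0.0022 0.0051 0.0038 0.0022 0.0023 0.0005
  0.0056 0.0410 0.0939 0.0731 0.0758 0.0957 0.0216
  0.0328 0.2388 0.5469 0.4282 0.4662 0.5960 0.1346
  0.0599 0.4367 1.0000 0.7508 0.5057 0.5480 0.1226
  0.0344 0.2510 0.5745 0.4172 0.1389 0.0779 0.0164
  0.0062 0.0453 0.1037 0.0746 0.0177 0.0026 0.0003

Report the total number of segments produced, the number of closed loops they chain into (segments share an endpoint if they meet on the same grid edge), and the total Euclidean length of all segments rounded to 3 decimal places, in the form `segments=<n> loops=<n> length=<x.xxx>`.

cell (0,1): code 0100 → (0.825,2.000)–(1.000,1.837)
cell (0,2): code 1100 → (0.777,3.000)–(0.825,2.000)
cell (0,3): code 1000 → (1.000,3.212)–(0.777,3.000)
cell (1,1): code 0010 → (1.000,1.837)–(1.508,2.000)
cell (1,2): code 0011 → (1.508,2.000)–(1.651,3.000)
cell (1,3): code 0001 → (1.651,3.000)–(1.000,3.212)
cell (7,1): code 0100 → (7.680,2.000)–(8.000,1.530)
cell (7,2): code 1100 → (7.926,3.000)–(7.680,2.000)
cell (7,3): code 1100 → (7.836,4.000)–(7.926,3.000)
cell (7,4): code 1100 → (7.612,5.000)–(7.836,4.000)
cell (7,5): code 1000 → (8.000,5.420)–(7.612,5.000)
cell (8,0): code 0100 → (8.825,1.000)–(9.000,0.908)
cell (8,1): code 1110 → (8.000,1.530)–(8.825,1.000)
cell (8,5): code 1001 → (9.000,5.343)–(8.000,5.420)
cell (9,0): code 0010 → (9.000,0.908)–(9.187,1.000)
cell (9,1): code 0111 → (9.187,1.000)–(10.000,1.467)
cell (9,3): code 1011 → (10.000,3.055)–(9.283,4.000)
cell (9,4): code 0011 → (9.283,4.000)–(9.311,5.000)
cell (9,5): code 0001 → (9.311,5.000)–(9.000,5.343)
cell (10,1): code 0010 → (10.000,1.467)–(10.366,2.000)
cell (10,2): code 0011 → (10.366,2.000)–(10.044,3.000)
cell (10,3): code 0001 → (10.044,3.000)–(10.000,3.055)
total: 22 segments, chained into 2 closed loop(s), length Σ = 15.721047

segments=22 loops=2 length=15.721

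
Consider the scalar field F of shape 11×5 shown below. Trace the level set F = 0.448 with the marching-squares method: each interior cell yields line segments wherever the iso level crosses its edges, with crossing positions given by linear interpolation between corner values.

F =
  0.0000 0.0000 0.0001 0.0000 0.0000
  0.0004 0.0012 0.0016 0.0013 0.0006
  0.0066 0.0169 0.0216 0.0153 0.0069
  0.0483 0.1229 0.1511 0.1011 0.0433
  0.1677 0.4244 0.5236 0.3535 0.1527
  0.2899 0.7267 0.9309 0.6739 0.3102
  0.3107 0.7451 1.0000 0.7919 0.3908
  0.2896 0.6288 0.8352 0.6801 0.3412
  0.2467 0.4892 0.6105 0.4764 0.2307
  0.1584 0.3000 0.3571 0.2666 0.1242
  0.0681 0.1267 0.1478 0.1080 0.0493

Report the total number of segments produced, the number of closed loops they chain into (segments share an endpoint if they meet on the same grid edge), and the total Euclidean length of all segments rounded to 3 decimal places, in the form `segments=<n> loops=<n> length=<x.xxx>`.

cell (3,1): code 0100 → (3.797,2.000)–(4.000,1.238)
cell (3,2): code 1000 → (4.000,2.444)–(3.797,2.000)
cell (4,0): code 0100 → (4.078,1.000)–(5.000,0.362)
cell (4,1): code 1110 → (4.000,1.238)–(4.078,1.000)
cell (4,2): code 1101 → (4.295,3.000)–(4.000,2.444)
cell (4,3): code 1000 → (5.000,3.621)–(4.295,3.000)
cell (5,0): code 0110 → (5.000,0.362)–(6.000,0.316)
cell (5,3): code 1001 → (6.000,3.857)–(5.000,3.621)
cell (6,0): code 0110 → (6.000,0.316)–(7.000,0.467)
cell (6,3): code 1001 → (7.000,3.685)–(6.000,3.857)
cell (7,0): code 0110 → (7.000,0.467)–(8.000,0.830)
cell (7,3): code 1001 → (8.000,3.116)–(7.000,3.685)
cell (8,0): code 0010 → (8.000,0.830)–(8.218,1.000)
cell (8,1): code 0011 → (8.218,1.000)–(8.641,2.000)
cell (8,2): code 0011 → (8.641,2.000)–(8.135,3.000)
cell (8,3): code 0001 → (8.135,3.000)–(8.000,3.116)
total: 16 segments, chained into 1 closed loop(s), length Σ = 13.147570

segments=16 loops=1 length=13.148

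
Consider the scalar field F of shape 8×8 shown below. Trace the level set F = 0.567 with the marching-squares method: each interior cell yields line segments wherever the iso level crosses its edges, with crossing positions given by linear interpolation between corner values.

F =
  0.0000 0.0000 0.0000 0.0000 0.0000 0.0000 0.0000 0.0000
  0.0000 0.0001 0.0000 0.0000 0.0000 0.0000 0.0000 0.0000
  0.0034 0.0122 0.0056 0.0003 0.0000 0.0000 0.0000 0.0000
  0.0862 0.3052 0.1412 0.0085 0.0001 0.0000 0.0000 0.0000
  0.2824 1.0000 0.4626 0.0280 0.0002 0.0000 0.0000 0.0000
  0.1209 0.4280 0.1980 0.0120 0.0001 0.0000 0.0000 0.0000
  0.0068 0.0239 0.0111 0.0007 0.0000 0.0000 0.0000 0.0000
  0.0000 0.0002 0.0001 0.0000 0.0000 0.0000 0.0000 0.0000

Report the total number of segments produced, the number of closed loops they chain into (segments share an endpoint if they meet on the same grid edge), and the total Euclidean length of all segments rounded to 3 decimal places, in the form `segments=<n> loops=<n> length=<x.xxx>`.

segments=4 loops=1 length=3.960

cell (3,0): code 0100 → (3.377,1.000)–(4.000,0.397)
cell (3,1): code 1000 → (4.000,1.806)–(3.377,1.000)
cell (4,0): code 0010 → (4.000,0.397)–(4.757,1.000)
cell (4,1): code 0001 → (4.757,1.000)–(4.000,1.806)
total: 4 segments, chained into 1 closed loop(s), length Σ = 3.959674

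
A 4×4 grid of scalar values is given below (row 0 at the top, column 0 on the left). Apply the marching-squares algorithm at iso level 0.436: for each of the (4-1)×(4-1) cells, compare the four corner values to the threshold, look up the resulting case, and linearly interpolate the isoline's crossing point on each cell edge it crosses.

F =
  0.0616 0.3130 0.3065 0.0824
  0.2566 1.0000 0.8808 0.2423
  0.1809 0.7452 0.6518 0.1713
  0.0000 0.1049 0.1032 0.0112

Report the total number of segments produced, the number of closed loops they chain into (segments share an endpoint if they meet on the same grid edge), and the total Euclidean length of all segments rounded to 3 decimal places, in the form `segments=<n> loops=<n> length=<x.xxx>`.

cell (0,0): code 0100 → (0.179,1.000)–(1.000,0.241)
cell (0,1): code 1100 → (0.225,2.000)–(0.179,1.000)
cell (0,2): code 1000 → (1.000,2.697)–(0.225,2.000)
cell (1,0): code 0110 → (1.000,0.241)–(2.000,0.452)
cell (1,2): code 1001 → (2.000,2.449)–(1.000,2.697)
cell (2,0): code 0010 → (2.000,0.452)–(2.483,1.000)
cell (2,1): code 0011 → (2.483,1.000)–(2.393,2.000)
cell (2,2): code 0001 → (2.393,2.000)–(2.000,2.449)
total: 8 segments, chained into 1 closed loop(s), length Σ = 7.544156

segments=8 loops=1 length=7.544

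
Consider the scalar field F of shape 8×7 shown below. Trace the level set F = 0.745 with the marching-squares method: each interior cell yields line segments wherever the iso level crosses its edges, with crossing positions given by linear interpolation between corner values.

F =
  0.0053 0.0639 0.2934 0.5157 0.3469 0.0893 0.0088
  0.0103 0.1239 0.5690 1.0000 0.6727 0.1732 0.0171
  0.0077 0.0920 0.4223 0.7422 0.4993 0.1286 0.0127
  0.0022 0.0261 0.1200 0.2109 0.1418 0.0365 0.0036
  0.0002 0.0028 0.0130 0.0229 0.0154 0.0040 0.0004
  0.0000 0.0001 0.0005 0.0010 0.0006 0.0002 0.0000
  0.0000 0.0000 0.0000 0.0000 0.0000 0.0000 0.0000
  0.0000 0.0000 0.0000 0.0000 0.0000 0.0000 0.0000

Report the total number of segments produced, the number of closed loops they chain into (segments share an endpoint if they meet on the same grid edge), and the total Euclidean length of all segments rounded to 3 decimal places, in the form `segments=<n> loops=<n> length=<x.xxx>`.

cell (0,2): code 0100 → (0.473,3.000)–(1.000,2.408)
cell (0,3): code 1000 → (1.000,3.779)–(0.473,3.000)
cell (1,2): code 0010 → (1.000,2.408)–(1.989,3.000)
cell (1,3): code 0001 → (1.989,3.000)–(1.000,3.779)
total: 4 segments, chained into 1 closed loop(s), length Σ = 4.144057

segments=4 loops=1 length=4.144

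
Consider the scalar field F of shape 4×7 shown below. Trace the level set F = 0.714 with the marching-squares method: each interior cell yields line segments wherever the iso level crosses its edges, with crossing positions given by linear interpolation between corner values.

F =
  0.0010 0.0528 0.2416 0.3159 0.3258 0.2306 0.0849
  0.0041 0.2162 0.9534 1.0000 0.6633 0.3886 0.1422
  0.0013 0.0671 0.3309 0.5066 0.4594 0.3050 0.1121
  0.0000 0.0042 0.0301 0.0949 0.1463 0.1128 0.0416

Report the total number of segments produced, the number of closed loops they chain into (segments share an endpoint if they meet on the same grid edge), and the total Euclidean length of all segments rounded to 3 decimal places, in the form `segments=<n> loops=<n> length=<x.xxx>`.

segments=6 loops=1 length=4.968

cell (0,1): code 0100 → (0.664,2.000)–(1.000,1.675)
cell (0,2): code 1100 → (0.582,3.000)–(0.664,2.000)
cell (0,3): code 1000 → (1.000,3.849)–(0.582,3.000)
cell (1,1): code 0010 → (1.000,1.675)–(1.385,2.000)
cell (1,2): code 0011 → (1.385,2.000)–(1.580,3.000)
cell (1,3): code 0001 → (1.580,3.000)–(1.000,3.849)
total: 6 segments, chained into 1 closed loop(s), length Σ = 4.968135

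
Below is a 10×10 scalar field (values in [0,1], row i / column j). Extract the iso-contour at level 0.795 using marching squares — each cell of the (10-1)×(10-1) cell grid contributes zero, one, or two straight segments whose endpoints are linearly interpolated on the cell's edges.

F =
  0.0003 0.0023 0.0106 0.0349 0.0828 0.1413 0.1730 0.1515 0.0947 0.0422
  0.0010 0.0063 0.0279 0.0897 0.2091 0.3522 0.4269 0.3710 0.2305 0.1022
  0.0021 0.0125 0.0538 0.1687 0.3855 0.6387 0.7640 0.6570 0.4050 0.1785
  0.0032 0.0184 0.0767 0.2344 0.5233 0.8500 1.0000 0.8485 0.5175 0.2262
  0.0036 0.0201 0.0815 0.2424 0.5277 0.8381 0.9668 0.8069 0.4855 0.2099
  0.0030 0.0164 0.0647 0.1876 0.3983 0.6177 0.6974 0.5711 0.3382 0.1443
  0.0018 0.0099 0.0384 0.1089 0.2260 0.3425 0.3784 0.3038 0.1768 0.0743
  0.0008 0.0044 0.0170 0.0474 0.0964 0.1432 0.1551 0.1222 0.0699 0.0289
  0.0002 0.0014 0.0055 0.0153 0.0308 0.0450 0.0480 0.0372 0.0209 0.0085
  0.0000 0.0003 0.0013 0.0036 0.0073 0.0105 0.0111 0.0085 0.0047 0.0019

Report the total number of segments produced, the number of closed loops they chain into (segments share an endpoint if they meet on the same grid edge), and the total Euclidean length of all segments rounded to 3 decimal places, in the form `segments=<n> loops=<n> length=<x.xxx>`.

segments=10 loops=1 length=7.528

cell (2,4): code 0100 → (2.740,5.000)–(3.000,4.832)
cell (2,5): code 1100 → (2.131,6.000)–(2.740,5.000)
cell (2,6): code 1100 → (2.721,7.000)–(2.131,6.000)
cell (2,7): code 1000 → (3.000,7.162)–(2.721,7.000)
cell (3,4): code 0110 → (3.000,4.832)–(4.000,4.861)
cell (3,7): code 1001 → (4.000,7.037)–(3.000,7.162)
cell (4,4): code 0010 → (4.000,4.861)–(4.196,5.000)
cell (4,5): code 0011 → (4.196,5.000)–(4.638,6.000)
cell (4,6): code 0011 → (4.638,6.000)–(4.050,7.000)
cell (4,7): code 0001 → (4.050,7.000)–(4.000,7.037)
total: 10 segments, chained into 1 closed loop(s), length Σ = 7.527635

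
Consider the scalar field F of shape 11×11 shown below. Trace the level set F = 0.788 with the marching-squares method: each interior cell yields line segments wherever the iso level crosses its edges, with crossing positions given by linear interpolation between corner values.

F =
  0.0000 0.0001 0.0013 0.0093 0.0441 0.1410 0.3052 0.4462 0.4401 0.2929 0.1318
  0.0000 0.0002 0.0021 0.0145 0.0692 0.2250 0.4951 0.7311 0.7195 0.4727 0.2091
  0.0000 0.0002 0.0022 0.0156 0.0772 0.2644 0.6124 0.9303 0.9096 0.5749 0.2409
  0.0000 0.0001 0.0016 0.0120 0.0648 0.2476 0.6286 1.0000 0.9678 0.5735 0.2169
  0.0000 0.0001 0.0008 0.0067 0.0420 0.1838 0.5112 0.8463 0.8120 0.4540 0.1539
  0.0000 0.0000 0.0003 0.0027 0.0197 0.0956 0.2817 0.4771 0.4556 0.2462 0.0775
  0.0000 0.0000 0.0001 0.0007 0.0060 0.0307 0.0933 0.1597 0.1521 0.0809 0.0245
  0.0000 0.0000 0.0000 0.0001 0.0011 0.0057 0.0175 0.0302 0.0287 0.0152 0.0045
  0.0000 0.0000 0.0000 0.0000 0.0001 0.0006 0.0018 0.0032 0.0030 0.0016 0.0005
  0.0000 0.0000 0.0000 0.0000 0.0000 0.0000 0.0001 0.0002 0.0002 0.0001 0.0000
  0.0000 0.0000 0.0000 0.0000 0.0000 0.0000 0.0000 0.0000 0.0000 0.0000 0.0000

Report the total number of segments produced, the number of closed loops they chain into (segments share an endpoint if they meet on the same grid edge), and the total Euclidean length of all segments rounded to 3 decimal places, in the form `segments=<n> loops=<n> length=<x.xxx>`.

segments=10 loops=1 length=8.076

cell (1,6): code 0100 → (1.286,7.000)–(2.000,6.552)
cell (1,7): code 1100 → (1.360,8.000)–(1.286,7.000)
cell (1,8): code 1000 → (2.000,8.363)–(1.360,8.000)
cell (2,6): code 0110 → (2.000,6.552)–(3.000,6.429)
cell (2,8): code 1001 → (3.000,8.456)–(2.000,8.363)
cell (3,6): code 0110 → (3.000,6.429)–(4.000,6.826)
cell (3,8): code 1001 → (4.000,8.067)–(3.000,8.456)
cell (4,6): code 0010 → (4.000,6.826)–(4.158,7.000)
cell (4,7): code 0011 → (4.158,7.000)–(4.067,8.000)
cell (4,8): code 0001 → (4.067,8.000)–(4.000,8.067)
total: 10 segments, chained into 1 closed loop(s), length Σ = 8.076196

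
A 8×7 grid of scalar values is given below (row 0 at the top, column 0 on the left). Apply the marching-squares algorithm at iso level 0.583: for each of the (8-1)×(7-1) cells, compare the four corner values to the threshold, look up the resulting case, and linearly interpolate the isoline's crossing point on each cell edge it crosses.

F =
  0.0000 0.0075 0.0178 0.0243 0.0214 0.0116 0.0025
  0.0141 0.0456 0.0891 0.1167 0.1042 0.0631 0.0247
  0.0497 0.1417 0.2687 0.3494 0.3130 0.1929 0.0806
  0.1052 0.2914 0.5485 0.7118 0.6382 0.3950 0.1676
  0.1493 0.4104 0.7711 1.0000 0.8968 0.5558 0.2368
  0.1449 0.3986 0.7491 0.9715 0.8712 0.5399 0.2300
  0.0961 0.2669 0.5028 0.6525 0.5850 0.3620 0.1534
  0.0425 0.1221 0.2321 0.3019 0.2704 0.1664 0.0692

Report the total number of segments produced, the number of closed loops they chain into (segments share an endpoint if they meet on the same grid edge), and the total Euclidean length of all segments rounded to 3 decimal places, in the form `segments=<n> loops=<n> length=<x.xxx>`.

segments=14 loops=1 length=10.945

cell (2,2): code 0100 → (2.645,3.000)–(3.000,2.211)
cell (2,3): code 1100 → (2.830,4.000)–(2.645,3.000)
cell (2,4): code 1000 → (3.000,4.227)–(2.830,4.000)
cell (3,1): code 0100 → (3.155,2.000)–(4.000,1.479)
cell (3,2): code 1110 → (3.000,2.211)–(3.155,2.000)
cell (3,4): code 1001 → (4.000,4.920)–(3.000,4.227)
cell (4,1): code 0110 → (4.000,1.479)–(5.000,1.526)
cell (4,4): code 1001 → (5.000,4.870)–(4.000,4.920)
cell (5,1): code 0010 → (5.000,1.526)–(5.674,2.000)
cell (5,2): code 0111 → (5.674,2.000)–(6.000,2.536)
cell (5,4): code 1001 → (6.000,4.009)–(5.000,4.870)
cell (6,2): code 0010 → (6.000,2.536)–(6.198,3.000)
cell (6,3): code 0011 → (6.198,3.000)–(6.006,4.000)
cell (6,4): code 0001 → (6.006,4.000)–(6.000,4.009)
total: 14 segments, chained into 1 closed loop(s), length Σ = 10.944583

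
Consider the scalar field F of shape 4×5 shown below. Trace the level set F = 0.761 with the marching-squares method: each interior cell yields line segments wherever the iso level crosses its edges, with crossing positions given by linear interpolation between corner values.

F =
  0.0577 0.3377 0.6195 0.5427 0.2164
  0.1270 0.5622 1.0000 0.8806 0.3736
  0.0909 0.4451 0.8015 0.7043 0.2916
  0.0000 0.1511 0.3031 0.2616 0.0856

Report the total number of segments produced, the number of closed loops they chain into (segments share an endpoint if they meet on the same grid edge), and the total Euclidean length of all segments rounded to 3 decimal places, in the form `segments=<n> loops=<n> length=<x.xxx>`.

cell (0,1): code 0100 → (0.372,2.000)–(1.000,1.454)
cell (0,2): code 1100 → (0.646,3.000)–(0.372,2.000)
cell (0,3): code 1000 → (1.000,3.236)–(0.646,3.000)
cell (1,1): code 0110 → (1.000,1.454)–(2.000,1.886)
cell (1,2): code 1011 → (2.000,2.417)–(1.678,3.000)
cell (1,3): code 0001 → (1.678,3.000)–(1.000,3.236)
cell (2,1): code 0010 → (2.000,1.886)–(2.081,2.000)
cell (2,2): code 0001 → (2.081,2.000)–(2.000,2.417)
total: 8 segments, chained into 1 closed loop(s), length Σ = 5.332460

segments=8 loops=1 length=5.332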